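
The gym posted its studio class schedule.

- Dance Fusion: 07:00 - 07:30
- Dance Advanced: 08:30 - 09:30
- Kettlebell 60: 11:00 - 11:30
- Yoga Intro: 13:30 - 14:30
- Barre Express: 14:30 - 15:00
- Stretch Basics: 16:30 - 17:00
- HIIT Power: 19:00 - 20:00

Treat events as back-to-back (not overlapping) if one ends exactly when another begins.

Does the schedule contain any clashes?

Two intervals overlap when each starts before the other ends.
Sorted by start: Dance Fusion, Dance Advanced, Kettlebell 60, Yoga Intro, Barre Express, Stretch Basics, HIIT Power.
Dance Advanced starts after Dance Fusion ends; Dance Fusion is clear from here.
Kettlebell 60 starts after Dance Advanced ends; Dance Advanced is clear from here.
Yoga Intro starts after Kettlebell 60 ends; Kettlebell 60 is clear from here.
Barre Express starts exactly when Yoga Intro ends (back-to-back, no overlap); Yoga Intro is clear from here.
Stretch Basics starts after Barre Express ends; Barre Express is clear from here.
HIIT Power starts after Stretch Basics ends.
Every pair is clear; the schedule has no overlaps.

No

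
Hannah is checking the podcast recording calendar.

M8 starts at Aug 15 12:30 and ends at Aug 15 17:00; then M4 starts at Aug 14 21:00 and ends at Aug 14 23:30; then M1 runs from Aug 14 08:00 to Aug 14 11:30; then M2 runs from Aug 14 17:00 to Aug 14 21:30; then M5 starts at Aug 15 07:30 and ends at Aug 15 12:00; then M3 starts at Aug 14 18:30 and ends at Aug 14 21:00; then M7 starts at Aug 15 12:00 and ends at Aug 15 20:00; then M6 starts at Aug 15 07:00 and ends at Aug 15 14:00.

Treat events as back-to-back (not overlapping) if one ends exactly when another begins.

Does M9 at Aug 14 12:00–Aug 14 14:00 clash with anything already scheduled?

No — it doesn't clash with anything

M1: ends Aug 14 11:30 at or before M9 starts Aug 14 12:00 → clear.
M2: starts Aug 14 17:00 at or after M9 ends Aug 14 14:00 → clear.
M3: starts Aug 14 18:30 at or after M9 ends Aug 14 14:00 → clear.
M4: starts Aug 14 21:00 at or after M9 ends Aug 14 14:00 → clear.
M6: starts Aug 15 07:00 at or after M9 ends Aug 14 14:00 → clear.
M5: starts Aug 15 07:30 at or after M9 ends Aug 14 14:00 → clear.
M7: starts Aug 15 12:00 at or after M9 ends Aug 14 14:00 → clear.
M8: starts Aug 15 12:30 at or after M9 ends Aug 14 14:00 → clear.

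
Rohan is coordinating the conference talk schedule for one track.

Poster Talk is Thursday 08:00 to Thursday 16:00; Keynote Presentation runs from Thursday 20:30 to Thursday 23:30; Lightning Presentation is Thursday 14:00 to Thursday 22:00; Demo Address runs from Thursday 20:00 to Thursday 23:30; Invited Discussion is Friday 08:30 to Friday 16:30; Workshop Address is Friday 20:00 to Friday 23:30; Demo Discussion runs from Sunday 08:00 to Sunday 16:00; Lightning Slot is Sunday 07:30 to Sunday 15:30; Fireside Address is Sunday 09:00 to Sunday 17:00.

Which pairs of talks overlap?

Demo Address & Keynote Presentation, Demo Address & Lightning Presentation, Demo Discussion & Fireside Address, Demo Discussion & Lightning Slot, Fireside Address & Lightning Slot, Keynote Presentation & Lightning Presentation, Lightning Presentation & Poster Talk

Sorted by start: Poster Talk, Lightning Presentation, Demo Address, Keynote Presentation, Invited Discussion, Workshop Address, Lightning Slot, Demo Discussion, Fireside Address.
Lightning Presentation starts before Poster Talk ends → Poster Talk and Lightning Presentation overlap.
Demo Address starts after Poster Talk ends, so nothing later overlaps Poster Talk either.
Demo Address starts before Lightning Presentation ends → Lightning Presentation and Demo Address overlap.
Keynote Presentation starts before Lightning Presentation ends → Lightning Presentation and Keynote Presentation overlap.
Invited Discussion starts after Lightning Presentation ends, so nothing later overlaps Lightning Presentation either.
Keynote Presentation starts before Demo Address ends → Demo Address and Keynote Presentation overlap.
Invited Discussion starts after Demo Address ends, so nothing later overlaps Demo Address either.
Invited Discussion starts after Keynote Presentation ends, so nothing later overlaps Keynote Presentation either.
Workshop Address starts after Invited Discussion ends, so nothing later overlaps Invited Discussion either.
Lightning Slot starts after Workshop Address ends, so nothing later overlaps Workshop Address either.
Demo Discussion starts before Lightning Slot ends → Lightning Slot and Demo Discussion overlap.
Fireside Address starts before Lightning Slot ends → Lightning Slot and Fireside Address overlap.
Fireside Address starts before Demo Discussion ends → Demo Discussion and Fireside Address overlap.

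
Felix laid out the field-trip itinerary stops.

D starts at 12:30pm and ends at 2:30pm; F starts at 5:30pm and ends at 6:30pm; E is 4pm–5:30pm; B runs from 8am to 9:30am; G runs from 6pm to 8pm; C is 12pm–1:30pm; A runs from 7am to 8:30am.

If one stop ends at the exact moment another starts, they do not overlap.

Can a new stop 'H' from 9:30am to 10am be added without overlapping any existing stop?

A: ends 8:30am at or before H starts 9:30am → clear.
B: ends 9:30am at or before H starts 9:30am → clear.
C: starts 12pm at or after H ends 10am → clear.
D: starts 12:30pm at or after H ends 10am → clear.
E: starts 4pm at or after H ends 10am → clear.
F: starts 5:30pm at or after H ends 10am → clear.
G: starts 6pm at or after H ends 10am → clear.

Yes — the slot is free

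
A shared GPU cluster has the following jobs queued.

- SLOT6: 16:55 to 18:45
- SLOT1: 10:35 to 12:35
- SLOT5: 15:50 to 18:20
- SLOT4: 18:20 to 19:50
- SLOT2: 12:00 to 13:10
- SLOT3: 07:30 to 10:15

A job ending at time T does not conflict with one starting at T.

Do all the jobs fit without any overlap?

No

Sorted by start: SLOT3, SLOT1, SLOT2, SLOT5, SLOT6, SLOT4.
SLOT1 starts after SLOT3 ends — done with SLOT3.
SLOT2 starts before SLOT1 ends → SLOT1 and SLOT2 overlap.
That's a conflict, so the schedule is not conflict-free.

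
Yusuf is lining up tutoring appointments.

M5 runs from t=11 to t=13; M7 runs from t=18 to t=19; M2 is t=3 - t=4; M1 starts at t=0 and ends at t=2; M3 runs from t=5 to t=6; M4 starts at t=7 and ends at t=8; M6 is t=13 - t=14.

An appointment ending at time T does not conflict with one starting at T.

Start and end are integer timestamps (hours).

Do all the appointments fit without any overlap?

Yes

Sorted by start: M1, M2, M3, M4, M5, M6, M7.
M2 starts after M1 ends; M1 is clear from here.
M3 starts after M2 ends; M2 is clear from here.
M4 starts after M3 ends; M3 is clear from here.
M5 starts after M4 ends; M4 is clear from here.
M6 starts exactly when M5 ends (back-to-back, no overlap); M5 is clear from here.
M7 starts after M6 ends.
Every pair is clear; the schedule has no overlaps.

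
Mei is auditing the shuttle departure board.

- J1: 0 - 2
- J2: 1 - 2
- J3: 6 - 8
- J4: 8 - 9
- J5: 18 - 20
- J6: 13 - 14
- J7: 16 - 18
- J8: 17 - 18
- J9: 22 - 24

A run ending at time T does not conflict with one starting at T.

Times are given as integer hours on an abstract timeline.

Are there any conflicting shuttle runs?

Sorted by start: J1, J2, J3, J4, J6, J7, J8, J5, J9.
J2 starts before J1 ends → J1 and J2 overlap.
That's a conflict, so the schedule is not conflict-free.

Yes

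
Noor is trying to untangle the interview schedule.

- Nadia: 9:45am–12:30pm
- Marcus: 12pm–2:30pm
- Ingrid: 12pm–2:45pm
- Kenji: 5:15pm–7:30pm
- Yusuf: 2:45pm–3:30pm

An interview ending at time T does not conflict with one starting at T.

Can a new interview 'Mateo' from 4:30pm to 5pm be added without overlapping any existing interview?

Nadia: ends 12:30pm at or before Mateo starts 4:30pm → clear.
Marcus: ends 2:30pm at or before Mateo starts 4:30pm → clear.
Ingrid: ends 2:45pm at or before Mateo starts 4:30pm → clear.
Yusuf: ends 3:30pm at or before Mateo starts 4:30pm → clear.
Kenji: starts 5:15pm at or after Mateo ends 5pm → clear.

Yes — the slot is free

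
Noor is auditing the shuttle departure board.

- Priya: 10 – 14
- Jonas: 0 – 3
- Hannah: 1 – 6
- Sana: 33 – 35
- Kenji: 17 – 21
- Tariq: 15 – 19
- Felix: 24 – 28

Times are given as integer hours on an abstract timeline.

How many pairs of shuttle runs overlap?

Sorted by start: Jonas, Hannah, Priya, Tariq, Kenji, Felix, Sana.
Hannah starts before Jonas ends → Jonas and Hannah overlap.
Priya starts after Jonas ends; Jonas is clear from here.
Priya starts after Hannah ends; Hannah is clear from here.
Tariq starts after Priya ends; Priya is clear from here.
Kenji starts before Tariq ends → Tariq and Kenji overlap.
Felix starts after Tariq ends; Tariq is clear from here.
Felix starts after Kenji ends; Kenji is clear from here.
Sana starts after Felix ends.
Overlapping pairs: Hannah & Jonas, Kenji & Tariq — 2 in total.

2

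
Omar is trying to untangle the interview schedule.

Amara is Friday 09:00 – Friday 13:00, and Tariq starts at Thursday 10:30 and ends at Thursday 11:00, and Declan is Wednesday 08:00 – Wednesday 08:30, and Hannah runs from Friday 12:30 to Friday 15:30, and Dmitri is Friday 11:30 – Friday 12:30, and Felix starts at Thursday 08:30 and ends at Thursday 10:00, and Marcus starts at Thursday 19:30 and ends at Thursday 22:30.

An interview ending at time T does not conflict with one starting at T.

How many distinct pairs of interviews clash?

2

Sorted by start: Declan, Felix, Tariq, Marcus, Amara, Dmitri, Hannah.
Felix starts after Declan ends — done with Declan.
Tariq starts after Felix ends — done with Felix.
Marcus starts after Tariq ends — done with Tariq.
Amara starts after Marcus ends — done with Marcus.
Dmitri starts before Amara ends → Amara and Dmitri overlap.
Hannah starts before Amara ends → Amara and Hannah overlap.
Hannah starts exactly when Dmitri ends (back-to-back, no overlap).
Overlapping pairs: Amara & Dmitri, Amara & Hannah — 2 in total.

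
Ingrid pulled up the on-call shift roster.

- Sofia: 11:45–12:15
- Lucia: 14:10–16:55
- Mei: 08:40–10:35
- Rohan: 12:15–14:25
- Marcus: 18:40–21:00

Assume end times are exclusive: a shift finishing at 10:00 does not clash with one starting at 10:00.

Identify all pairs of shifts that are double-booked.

Sorted by start: Mei, Sofia, Rohan, Lucia, Marcus.
Sofia starts after Mei ends, so nothing later overlaps Mei either.
Rohan starts exactly when Sofia ends (back-to-back, no overlap), so nothing later overlaps Sofia either.
Lucia starts before Rohan ends → Rohan and Lucia overlap.
Marcus starts after Rohan ends.
Marcus starts after Lucia ends.

Lucia & Rohan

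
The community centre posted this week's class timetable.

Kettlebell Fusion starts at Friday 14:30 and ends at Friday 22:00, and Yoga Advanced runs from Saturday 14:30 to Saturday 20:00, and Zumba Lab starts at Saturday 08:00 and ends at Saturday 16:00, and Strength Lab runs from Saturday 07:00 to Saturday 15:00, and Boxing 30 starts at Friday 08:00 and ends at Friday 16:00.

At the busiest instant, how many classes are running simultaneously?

3

Sweep the timeline, counting +1 at each start and −1 at each end (ends before starts at a tie):
Friday 08:00 start Boxing 30 → 1
Friday 14:30 start Kettlebell Fusion → 2
Friday 16:00 end Boxing 30 → 1
Friday 22:00 end Kettlebell Fusion → 0
Saturday 07:00 start Strength Lab → 1
Saturday 08:00 start Zumba Lab → 2
Saturday 14:30 start Yoga Advanced → 3
Saturday 15:00 end Strength Lab → 2
Saturday 16:00 end Zumba Lab → 1
Saturday 20:00 end Yoga Advanced → 0
Peak is 3, at Saturday 14:30 (Strength Lab, Yoga Advanced, Zumba Lab).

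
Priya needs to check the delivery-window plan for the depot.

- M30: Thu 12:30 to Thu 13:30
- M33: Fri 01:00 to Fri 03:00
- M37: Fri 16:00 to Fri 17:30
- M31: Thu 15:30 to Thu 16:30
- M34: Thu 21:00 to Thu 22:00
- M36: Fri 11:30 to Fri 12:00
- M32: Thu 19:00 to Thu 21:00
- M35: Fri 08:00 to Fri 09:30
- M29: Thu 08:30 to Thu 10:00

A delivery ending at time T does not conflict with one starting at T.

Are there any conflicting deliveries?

No

Two intervals overlap when each starts before the other ends.
Sorted by start: M29, M30, M31, M32, M34, M33, M35, M36, M37.
M30 starts after M29 ends; M29 is clear from here.
M31 starts after M30 ends; M30 is clear from here.
M32 starts after M31 ends; M31 is clear from here.
M34 starts exactly when M32 ends (back-to-back, no overlap); M32 is clear from here.
M33 starts after M34 ends; M34 is clear from here.
M35 starts after M33 ends; M33 is clear from here.
M36 starts after M35 ends; M35 is clear from here.
M37 starts after M36 ends.
Every pair is clear; the schedule has no overlaps.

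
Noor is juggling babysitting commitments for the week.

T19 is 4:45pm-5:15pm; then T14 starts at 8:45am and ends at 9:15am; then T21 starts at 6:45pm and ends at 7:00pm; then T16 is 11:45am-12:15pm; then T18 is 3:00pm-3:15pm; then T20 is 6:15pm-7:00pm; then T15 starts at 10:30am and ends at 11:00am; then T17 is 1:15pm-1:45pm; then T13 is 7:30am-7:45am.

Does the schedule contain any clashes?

Yes

Sorted by start: T13, T14, T15, T16, T17, T18, T19, T20, T21.
T14 starts after T13 ends, so nothing later overlaps T13 either.
T15 starts after T14 ends, so nothing later overlaps T14 either.
T16 starts after T15 ends, so nothing later overlaps T15 either.
T17 starts after T16 ends, so nothing later overlaps T16 either.
T18 starts after T17 ends, so nothing later overlaps T17 either.
T19 starts after T18 ends, so nothing later overlaps T18 either.
T20 starts after T19 ends, so nothing later overlaps T19 either.
T21 starts before T20 ends → T20 and T21 overlap.
That's a conflict, so the schedule is not conflict-free.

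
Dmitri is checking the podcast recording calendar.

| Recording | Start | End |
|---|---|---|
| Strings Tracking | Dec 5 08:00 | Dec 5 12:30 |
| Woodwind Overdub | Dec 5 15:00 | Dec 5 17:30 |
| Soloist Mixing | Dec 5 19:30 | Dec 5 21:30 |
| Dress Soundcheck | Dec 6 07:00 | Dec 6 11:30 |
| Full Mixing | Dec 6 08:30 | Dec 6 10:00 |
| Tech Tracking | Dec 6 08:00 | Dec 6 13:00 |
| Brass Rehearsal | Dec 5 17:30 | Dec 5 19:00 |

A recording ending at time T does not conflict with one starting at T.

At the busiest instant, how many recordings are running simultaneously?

3

Sweep the timeline, counting +1 at each start and −1 at each end (ends before starts at a tie):
Dec 5 08:00 start Strings Tracking → 1
Dec 5 12:30 end Strings Tracking → 0
Dec 5 15:00 start Woodwind Overdub → 1
Dec 5 17:30 end Woodwind Overdub → 0
Dec 5 17:30 start Brass Rehearsal → 1
Dec 5 19:00 end Brass Rehearsal → 0
Dec 5 19:30 start Soloist Mixing → 1
Dec 5 21:30 end Soloist Mixing → 0
Dec 6 07:00 start Dress Soundcheck → 1
Dec 6 08:00 start Tech Tracking → 2
Dec 6 08:30 start Full Mixing → 3
Dec 6 10:00 end Full Mixing → 2
Dec 6 11:30 end Dress Soundcheck → 1
Dec 6 13:00 end Tech Tracking → 0
Peak is 3, at Dec 6 08:30 (Dress Soundcheck, Full Mixing, Tech Tracking).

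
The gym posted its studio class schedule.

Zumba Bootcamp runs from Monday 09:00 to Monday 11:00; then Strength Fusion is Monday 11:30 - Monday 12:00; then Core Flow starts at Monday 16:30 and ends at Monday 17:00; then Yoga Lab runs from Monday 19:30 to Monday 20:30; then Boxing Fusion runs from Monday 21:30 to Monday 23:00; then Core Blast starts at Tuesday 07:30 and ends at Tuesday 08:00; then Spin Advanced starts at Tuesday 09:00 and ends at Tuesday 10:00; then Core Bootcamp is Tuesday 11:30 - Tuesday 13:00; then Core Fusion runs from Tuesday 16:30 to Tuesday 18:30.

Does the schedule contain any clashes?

No

Sorted by start: Zumba Bootcamp, Strength Fusion, Core Flow, Yoga Lab, Boxing Fusion, Core Blast, Spin Advanced, Core Bootcamp, Core Fusion.
Strength Fusion starts after Zumba Bootcamp ends — done with Zumba Bootcamp.
Core Flow starts after Strength Fusion ends — done with Strength Fusion.
Yoga Lab starts after Core Flow ends — done with Core Flow.
Boxing Fusion starts after Yoga Lab ends — done with Yoga Lab.
Core Blast starts after Boxing Fusion ends — done with Boxing Fusion.
Spin Advanced starts after Core Blast ends — done with Core Blast.
Core Bootcamp starts after Spin Advanced ends — done with Spin Advanced.
Core Fusion starts after Core Bootcamp ends.
Every pair is clear; the schedule has no overlaps.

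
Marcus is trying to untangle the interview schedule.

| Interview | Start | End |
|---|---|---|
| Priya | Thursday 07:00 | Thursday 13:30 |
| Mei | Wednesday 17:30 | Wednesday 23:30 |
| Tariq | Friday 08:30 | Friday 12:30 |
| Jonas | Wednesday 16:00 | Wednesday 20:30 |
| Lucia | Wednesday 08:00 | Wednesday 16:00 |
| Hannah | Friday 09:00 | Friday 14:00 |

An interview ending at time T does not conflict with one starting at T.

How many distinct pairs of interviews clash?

2

Sorted by start: Lucia, Jonas, Mei, Priya, Tariq, Hannah.
Jonas starts exactly when Lucia ends (back-to-back, no overlap), so Lucia has no further overlaps.
Mei starts before Jonas ends → Jonas and Mei overlap.
Priya starts after Jonas ends, so Jonas has no further overlaps.
Priya starts after Mei ends, so Mei has no further overlaps.
Tariq starts after Priya ends, so Priya has no further overlaps.
Hannah starts before Tariq ends → Tariq and Hannah overlap.
Overlapping pairs: Hannah & Tariq, Jonas & Mei — 2 in total.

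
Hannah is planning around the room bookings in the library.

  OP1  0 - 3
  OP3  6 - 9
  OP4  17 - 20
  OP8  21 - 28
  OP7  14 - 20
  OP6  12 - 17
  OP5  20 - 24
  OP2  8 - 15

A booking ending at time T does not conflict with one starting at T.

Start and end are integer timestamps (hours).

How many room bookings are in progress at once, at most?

Walk through starts and ends in time order (an end at T is processed before a start at T):
0 start OP1 → 1
3 end OP1 → 0
6 start OP3 → 1
8 start OP2 → 2
9 end OP3 → 1
12 start OP6 → 2
14 start OP7 → 3
15 end OP2 → 2
17 end OP6 → 1
17 start OP4 → 2
20 end OP4 → 1
20 end OP7 → 0
20 start OP5 → 1
21 start OP8 → 2
24 end OP5 → 1
28 end OP8 → 0
Peak is 3, at 14 (OP2, OP6, OP7).

3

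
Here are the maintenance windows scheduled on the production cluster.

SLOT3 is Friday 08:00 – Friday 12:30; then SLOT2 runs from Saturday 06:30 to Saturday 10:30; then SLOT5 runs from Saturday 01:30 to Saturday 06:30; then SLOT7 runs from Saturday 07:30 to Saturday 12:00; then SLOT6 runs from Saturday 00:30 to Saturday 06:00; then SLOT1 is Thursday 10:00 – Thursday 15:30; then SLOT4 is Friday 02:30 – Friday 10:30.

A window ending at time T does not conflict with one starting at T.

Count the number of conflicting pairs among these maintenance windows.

Sorted by start: SLOT1, SLOT4, SLOT3, SLOT6, SLOT5, SLOT2, SLOT7.
SLOT4 starts after SLOT1 ends — done with SLOT1.
SLOT3 starts before SLOT4 ends → SLOT4 and SLOT3 overlap.
SLOT6 starts after SLOT4 ends — done with SLOT4.
SLOT6 starts after SLOT3 ends — done with SLOT3.
SLOT5 starts before SLOT6 ends → SLOT6 and SLOT5 overlap.
SLOT2 starts after SLOT6 ends — done with SLOT6.
SLOT2 starts exactly when SLOT5 ends (back-to-back, no overlap) — done with SLOT5.
SLOT7 starts before SLOT2 ends → SLOT2 and SLOT7 overlap.
Overlapping pairs: SLOT2 & SLOT7, SLOT3 & SLOT4, SLOT5 & SLOT6 — 3 in total.

3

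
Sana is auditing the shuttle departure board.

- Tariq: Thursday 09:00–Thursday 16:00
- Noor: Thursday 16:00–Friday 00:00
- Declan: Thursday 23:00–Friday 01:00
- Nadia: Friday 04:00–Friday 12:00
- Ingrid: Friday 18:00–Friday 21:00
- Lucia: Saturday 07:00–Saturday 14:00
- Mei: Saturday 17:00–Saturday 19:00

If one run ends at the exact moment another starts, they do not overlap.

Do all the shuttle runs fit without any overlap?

No

Sorted by start: Tariq, Noor, Declan, Nadia, Ingrid, Lucia, Mei.
Noor starts exactly when Tariq ends (back-to-back, no overlap) — done with Tariq.
Declan starts before Noor ends → Noor and Declan overlap.
That's a conflict, so the schedule is not conflict-free.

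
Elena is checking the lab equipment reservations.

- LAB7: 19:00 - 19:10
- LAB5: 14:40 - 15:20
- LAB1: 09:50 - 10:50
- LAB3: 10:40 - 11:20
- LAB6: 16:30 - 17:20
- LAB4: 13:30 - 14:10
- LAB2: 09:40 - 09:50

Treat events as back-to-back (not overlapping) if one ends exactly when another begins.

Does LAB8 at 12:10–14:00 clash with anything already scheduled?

LAB2: ends 09:50 at or before LAB8 starts 12:10 → clear.
LAB1: ends 10:50 at or before LAB8 starts 12:10 → clear.
LAB3: ends 11:20 at or before LAB8 starts 12:10 → clear.
LAB4: starts 13:30 before LAB8 ends 14:00, and ends 14:10 after LAB8 starts 12:10 → overlap.
LAB5: starts 14:40 at or after LAB8 ends 14:00 → clear.
LAB6: starts 16:30 at or after LAB8 ends 14:00 → clear.
LAB7: starts 19:00 at or after LAB8 ends 14:00 → clear.
LAB8 overlaps LAB4.

Yes — it overlaps LAB4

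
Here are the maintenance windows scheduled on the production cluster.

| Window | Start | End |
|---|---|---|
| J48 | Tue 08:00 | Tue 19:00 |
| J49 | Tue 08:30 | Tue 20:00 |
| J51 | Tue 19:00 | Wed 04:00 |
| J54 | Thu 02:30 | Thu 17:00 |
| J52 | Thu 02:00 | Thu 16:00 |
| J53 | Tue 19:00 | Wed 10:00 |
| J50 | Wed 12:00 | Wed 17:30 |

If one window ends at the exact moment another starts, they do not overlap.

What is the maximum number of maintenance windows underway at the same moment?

3

Walk through starts and ends in time order (an end at T is processed before a start at T):
Tue 08:00 start J48 → 1
Tue 08:30 start J49 → 2
Tue 19:00 end J48 → 1
Tue 19:00 start J51 → 2
Tue 19:00 start J53 → 3
Tue 20:00 end J49 → 2
Wed 04:00 end J51 → 1
Wed 10:00 end J53 → 0
Wed 12:00 start J50 → 1
Wed 17:30 end J50 → 0
Thu 02:00 start J52 → 1
Thu 02:30 start J54 → 2
Thu 16:00 end J52 → 1
Thu 17:00 end J54 → 0
Peak is 3, at Tue 19:00 (J49, J51, J53).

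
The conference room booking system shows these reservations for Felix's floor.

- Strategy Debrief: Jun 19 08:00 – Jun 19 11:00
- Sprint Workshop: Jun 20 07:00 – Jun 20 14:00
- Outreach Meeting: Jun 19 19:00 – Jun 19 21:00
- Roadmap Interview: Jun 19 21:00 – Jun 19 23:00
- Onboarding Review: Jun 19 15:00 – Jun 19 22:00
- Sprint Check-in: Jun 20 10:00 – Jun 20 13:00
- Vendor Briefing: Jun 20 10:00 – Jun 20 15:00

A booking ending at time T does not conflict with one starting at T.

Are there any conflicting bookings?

Check each pair: they overlap iff neither finishes before the other starts.
Sorted by start: Strategy Debrief, Onboarding Review, Outreach Meeting, Roadmap Interview, Sprint Workshop, Sprint Check-in, Vendor Briefing.
Onboarding Review starts after Strategy Debrief ends, so Strategy Debrief has no further overlaps.
Outreach Meeting starts before Onboarding Review ends → Onboarding Review and Outreach Meeting overlap.
That's a conflict, so the schedule is not conflict-free.

Yes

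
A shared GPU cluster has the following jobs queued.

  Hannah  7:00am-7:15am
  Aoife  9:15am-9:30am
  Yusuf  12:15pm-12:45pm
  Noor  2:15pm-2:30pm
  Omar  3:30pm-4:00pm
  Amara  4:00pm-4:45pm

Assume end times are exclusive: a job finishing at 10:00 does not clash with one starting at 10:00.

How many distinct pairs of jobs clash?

Check each pair: they overlap iff neither finishes before the other starts.
Sorted by start: Hannah, Aoife, Yusuf, Noor, Omar, Amara.
Aoife starts after Hannah ends; Hannah is clear from here.
Yusuf starts after Aoife ends; Aoife is clear from here.
Noor starts after Yusuf ends; Yusuf is clear from here.
Omar starts after Noor ends; Noor is clear from here.
Amara starts exactly when Omar ends (back-to-back, no overlap).
No pair overlaps.

0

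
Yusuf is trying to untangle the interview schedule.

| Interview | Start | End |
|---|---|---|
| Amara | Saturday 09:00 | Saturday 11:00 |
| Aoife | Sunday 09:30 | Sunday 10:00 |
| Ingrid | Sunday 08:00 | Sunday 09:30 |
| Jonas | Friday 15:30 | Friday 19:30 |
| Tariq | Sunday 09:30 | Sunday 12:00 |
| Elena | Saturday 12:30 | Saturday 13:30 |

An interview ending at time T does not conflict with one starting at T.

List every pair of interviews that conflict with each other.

Aoife & Tariq

Sorted by start: Jonas, Amara, Elena, Ingrid, Tariq, Aoife.
Amara starts after Jonas ends — done with Jonas.
Elena starts after Amara ends — done with Amara.
Ingrid starts after Elena ends — done with Elena.
Tariq starts exactly when Ingrid ends (back-to-back, no overlap) — done with Ingrid.
Aoife starts before Tariq ends → Tariq and Aoife overlap.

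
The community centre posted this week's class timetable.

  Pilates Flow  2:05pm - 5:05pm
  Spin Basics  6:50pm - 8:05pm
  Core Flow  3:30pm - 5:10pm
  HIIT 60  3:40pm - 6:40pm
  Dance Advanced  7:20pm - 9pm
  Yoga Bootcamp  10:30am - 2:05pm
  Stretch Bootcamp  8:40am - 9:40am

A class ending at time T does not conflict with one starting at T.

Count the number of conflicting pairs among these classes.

4

Sorted by start: Stretch Bootcamp, Yoga Bootcamp, Pilates Flow, Core Flow, HIIT 60, Spin Basics, Dance Advanced.
Yoga Bootcamp starts after Stretch Bootcamp ends; Stretch Bootcamp is clear from here.
Pilates Flow starts exactly when Yoga Bootcamp ends (back-to-back, no overlap); Yoga Bootcamp is clear from here.
Core Flow starts before Pilates Flow ends → Pilates Flow and Core Flow overlap.
HIIT 60 starts before Pilates Flow ends → Pilates Flow and HIIT 60 overlap.
Spin Basics starts after Pilates Flow ends; Pilates Flow is clear from here.
HIIT 60 starts before Core Flow ends → Core Flow and HIIT 60 overlap.
Spin Basics starts after Core Flow ends; Core Flow is clear from here.
Spin Basics starts after HIIT 60 ends; HIIT 60 is clear from here.
Dance Advanced starts before Spin Basics ends → Spin Basics and Dance Advanced overlap.
Overlapping pairs: Core Flow & HIIT 60, Core Flow & Pilates Flow, Dance Advanced & Spin Basics, HIIT 60 & Pilates Flow — 4 in total.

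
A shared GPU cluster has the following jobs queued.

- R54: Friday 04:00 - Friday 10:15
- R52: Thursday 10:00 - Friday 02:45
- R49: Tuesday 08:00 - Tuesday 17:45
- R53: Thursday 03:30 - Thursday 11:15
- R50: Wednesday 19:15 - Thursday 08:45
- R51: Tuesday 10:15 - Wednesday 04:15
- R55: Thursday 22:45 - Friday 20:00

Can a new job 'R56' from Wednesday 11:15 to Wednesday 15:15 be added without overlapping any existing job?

R49: ends Tuesday 17:45 at or before R56 starts Wednesday 11:15 → clear.
R51: ends Wednesday 04:15 at or before R56 starts Wednesday 11:15 → clear.
R50: starts Wednesday 19:15 at or after R56 ends Wednesday 15:15 → clear.
R53: starts Thursday 03:30 at or after R56 ends Wednesday 15:15 → clear.
R52: starts Thursday 10:00 at or after R56 ends Wednesday 15:15 → clear.
R55: starts Thursday 22:45 at or after R56 ends Wednesday 15:15 → clear.
R54: starts Friday 04:00 at or after R56 ends Wednesday 15:15 → clear.

Yes — the slot is free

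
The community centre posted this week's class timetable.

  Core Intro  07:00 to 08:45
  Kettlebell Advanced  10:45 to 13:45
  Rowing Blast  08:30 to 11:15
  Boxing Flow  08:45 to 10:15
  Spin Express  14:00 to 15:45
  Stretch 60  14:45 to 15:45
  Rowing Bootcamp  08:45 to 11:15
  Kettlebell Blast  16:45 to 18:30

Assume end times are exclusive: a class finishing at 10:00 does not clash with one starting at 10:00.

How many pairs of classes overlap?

Sorted by start: Core Intro, Rowing Blast, Boxing Flow, Rowing Bootcamp, Kettlebell Advanced, Spin Express, Stretch 60, Kettlebell Blast.
Rowing Blast starts before Core Intro ends → Core Intro and Rowing Blast overlap.
Boxing Flow starts exactly when Core Intro ends (back-to-back, no overlap) — done with Core Intro.
Boxing Flow starts before Rowing Blast ends → Rowing Blast and Boxing Flow overlap.
Rowing Bootcamp starts before Rowing Blast ends → Rowing Blast and Rowing Bootcamp overlap.
Kettlebell Advanced starts before Rowing Blast ends → Rowing Blast and Kettlebell Advanced overlap.
Spin Express starts after Rowing Blast ends — done with Rowing Blast.
Rowing Bootcamp starts before Boxing Flow ends → Boxing Flow and Rowing Bootcamp overlap.
Kettlebell Advanced starts after Boxing Flow ends — done with Boxing Flow.
Kettlebell Advanced starts before Rowing Bootcamp ends → Rowing Bootcamp and Kettlebell Advanced overlap.
Spin Express starts after Rowing Bootcamp ends — done with Rowing Bootcamp.
Spin Express starts after Kettlebell Advanced ends — done with Kettlebell Advanced.
Stretch 60 starts before Spin Express ends → Spin Express and Stretch 60 overlap.
Kettlebell Blast starts after Spin Express ends.
Kettlebell Blast starts after Stretch 60 ends.
Overlapping pairs: Boxing Flow & Rowing Blast, Boxing Flow & Rowing Bootcamp, Core Intro & Rowing Blast, Kettlebell Advanced & Rowing Blast, Kettlebell Advanced & Rowing Bootcamp, Rowing Blast & Rowing Bootcamp, Spin Express & Stretch 60 — 7 in total.

7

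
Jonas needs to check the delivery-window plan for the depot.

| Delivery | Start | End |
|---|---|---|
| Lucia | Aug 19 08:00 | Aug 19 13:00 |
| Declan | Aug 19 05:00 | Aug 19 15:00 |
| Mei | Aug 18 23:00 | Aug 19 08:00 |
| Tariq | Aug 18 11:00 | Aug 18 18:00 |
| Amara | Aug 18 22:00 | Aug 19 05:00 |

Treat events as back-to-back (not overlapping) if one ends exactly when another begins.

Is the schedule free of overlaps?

Sorted by start: Tariq, Amara, Mei, Declan, Lucia.
Amara starts after Tariq ends — done with Tariq.
Mei starts before Amara ends → Amara and Mei overlap.
That's a conflict, so the schedule is not conflict-free.

No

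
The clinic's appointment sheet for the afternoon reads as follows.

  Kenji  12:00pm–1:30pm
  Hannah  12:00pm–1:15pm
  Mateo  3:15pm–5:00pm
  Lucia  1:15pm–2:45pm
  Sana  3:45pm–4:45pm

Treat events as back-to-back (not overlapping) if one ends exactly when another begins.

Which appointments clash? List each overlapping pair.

Hannah & Kenji, Kenji & Lucia, Mateo & Sana

Sorted by start: Kenji, Hannah, Lucia, Mateo, Sana.
Hannah starts before Kenji ends → Kenji and Hannah overlap.
Lucia starts before Kenji ends → Kenji and Lucia overlap.
Mateo starts after Kenji ends — done with Kenji.
Lucia starts exactly when Hannah ends (back-to-back, no overlap) — done with Hannah.
Mateo starts after Lucia ends — done with Lucia.
Sana starts before Mateo ends → Mateo and Sana overlap.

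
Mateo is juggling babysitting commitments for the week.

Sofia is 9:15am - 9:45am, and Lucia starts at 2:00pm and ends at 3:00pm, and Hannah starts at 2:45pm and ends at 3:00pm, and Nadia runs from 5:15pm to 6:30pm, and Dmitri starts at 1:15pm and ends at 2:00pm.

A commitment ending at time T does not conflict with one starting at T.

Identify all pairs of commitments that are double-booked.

Hannah & Lucia

Two intervals overlap when each starts before the other ends.
Sorted by start: Sofia, Dmitri, Lucia, Hannah, Nadia.
Dmitri starts after Sofia ends; Sofia is clear from here.
Lucia starts exactly when Dmitri ends (back-to-back, no overlap); Dmitri is clear from here.
Hannah starts before Lucia ends → Lucia and Hannah overlap.
Nadia starts after Lucia ends.
Nadia starts after Hannah ends.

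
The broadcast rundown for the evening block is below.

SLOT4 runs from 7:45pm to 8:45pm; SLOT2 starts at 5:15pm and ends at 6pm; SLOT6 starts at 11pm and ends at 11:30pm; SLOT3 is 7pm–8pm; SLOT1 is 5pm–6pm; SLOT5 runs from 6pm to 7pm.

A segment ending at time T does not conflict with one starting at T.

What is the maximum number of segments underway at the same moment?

2

Sort all start/end points and keep a running count:
5pm start SLOT1 → 1
5:15pm start SLOT2 → 2
6pm end SLOT1 → 1
6pm end SLOT2 → 0
6pm start SLOT5 → 1
7pm end SLOT5 → 0
7pm start SLOT3 → 1
7:45pm start SLOT4 → 2
8pm end SLOT3 → 1
8:45pm end SLOT4 → 0
11pm start SLOT6 → 1
11:30pm end SLOT6 → 0
Peak is 2, at 5:15pm (SLOT1, SLOT2).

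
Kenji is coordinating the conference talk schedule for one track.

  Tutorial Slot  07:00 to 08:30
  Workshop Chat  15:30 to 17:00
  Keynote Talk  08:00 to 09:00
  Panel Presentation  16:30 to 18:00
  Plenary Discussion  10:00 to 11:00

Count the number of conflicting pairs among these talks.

2

Two intervals overlap when each starts before the other ends.
Sorted by start: Tutorial Slot, Keynote Talk, Plenary Discussion, Workshop Chat, Panel Presentation.
Keynote Talk starts before Tutorial Slot ends → Tutorial Slot and Keynote Talk overlap.
Plenary Discussion starts after Tutorial Slot ends, so Tutorial Slot has no further overlaps.
Plenary Discussion starts after Keynote Talk ends, so Keynote Talk has no further overlaps.
Workshop Chat starts after Plenary Discussion ends, so Plenary Discussion has no further overlaps.
Panel Presentation starts before Workshop Chat ends → Workshop Chat and Panel Presentation overlap.
Overlapping pairs: Keynote Talk & Tutorial Slot, Panel Presentation & Workshop Chat — 2 in total.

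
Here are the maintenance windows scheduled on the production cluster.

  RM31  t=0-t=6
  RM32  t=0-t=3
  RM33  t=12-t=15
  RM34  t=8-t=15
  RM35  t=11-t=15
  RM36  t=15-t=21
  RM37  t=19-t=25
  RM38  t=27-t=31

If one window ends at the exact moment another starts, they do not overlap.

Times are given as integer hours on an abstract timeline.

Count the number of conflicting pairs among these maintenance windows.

Two intervals overlap when each starts before the other ends.
Sorted by start: RM31, RM32, RM34, RM35, RM33, RM36, RM37, RM38.
RM32 starts before RM31 ends → RM31 and RM32 overlap.
RM34 starts after RM31 ends — done with RM31.
RM34 starts after RM32 ends — done with RM32.
RM35 starts before RM34 ends → RM34 and RM35 overlap.
RM33 starts before RM34 ends → RM34 and RM33 overlap.
RM36 starts exactly when RM34 ends (back-to-back, no overlap) — done with RM34.
RM33 starts before RM35 ends → RM35 and RM33 overlap.
RM36 starts exactly when RM35 ends (back-to-back, no overlap) — done with RM35.
RM36 starts exactly when RM33 ends (back-to-back, no overlap) — done with RM33.
RM37 starts before RM36 ends → RM36 and RM37 overlap.
RM38 starts after RM36 ends.
RM38 starts after RM37 ends.
Overlapping pairs: RM31 & RM32, RM33 & RM34, RM33 & RM35, RM34 & RM35, RM36 & RM37 — 5 in total.

5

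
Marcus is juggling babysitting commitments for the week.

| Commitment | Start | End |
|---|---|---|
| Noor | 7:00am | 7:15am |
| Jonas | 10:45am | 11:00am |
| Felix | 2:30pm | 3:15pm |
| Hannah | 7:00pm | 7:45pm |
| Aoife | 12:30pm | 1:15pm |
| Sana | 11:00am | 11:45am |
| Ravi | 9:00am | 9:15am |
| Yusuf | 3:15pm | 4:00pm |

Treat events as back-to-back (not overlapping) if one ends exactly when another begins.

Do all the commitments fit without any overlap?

Yes

Sorted by start: Noor, Ravi, Jonas, Sana, Aoife, Felix, Yusuf, Hannah.
Ravi starts after Noor ends; Noor is clear from here.
Jonas starts after Ravi ends; Ravi is clear from here.
Sana starts exactly when Jonas ends (back-to-back, no overlap); Jonas is clear from here.
Aoife starts after Sana ends; Sana is clear from here.
Felix starts after Aoife ends; Aoife is clear from here.
Yusuf starts exactly when Felix ends (back-to-back, no overlap); Felix is clear from here.
Hannah starts after Yusuf ends.
Every pair is clear; the schedule has no overlaps.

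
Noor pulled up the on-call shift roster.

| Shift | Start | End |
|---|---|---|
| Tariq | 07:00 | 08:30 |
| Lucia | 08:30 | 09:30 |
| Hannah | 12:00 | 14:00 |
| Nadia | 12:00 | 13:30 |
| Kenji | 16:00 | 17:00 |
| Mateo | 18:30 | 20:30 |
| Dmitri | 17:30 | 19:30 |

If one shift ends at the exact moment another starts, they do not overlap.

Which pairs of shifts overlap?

Sorted by start: Tariq, Lucia, Hannah, Nadia, Kenji, Dmitri, Mateo.
Lucia starts exactly when Tariq ends (back-to-back, no overlap); Tariq is clear from here.
Hannah starts after Lucia ends; Lucia is clear from here.
Nadia starts before Hannah ends → Hannah and Nadia overlap.
Kenji starts after Hannah ends; Hannah is clear from here.
Kenji starts after Nadia ends; Nadia is clear from here.
Dmitri starts after Kenji ends; Kenji is clear from here.
Mateo starts before Dmitri ends → Dmitri and Mateo overlap.

Dmitri & Mateo, Hannah & Nadia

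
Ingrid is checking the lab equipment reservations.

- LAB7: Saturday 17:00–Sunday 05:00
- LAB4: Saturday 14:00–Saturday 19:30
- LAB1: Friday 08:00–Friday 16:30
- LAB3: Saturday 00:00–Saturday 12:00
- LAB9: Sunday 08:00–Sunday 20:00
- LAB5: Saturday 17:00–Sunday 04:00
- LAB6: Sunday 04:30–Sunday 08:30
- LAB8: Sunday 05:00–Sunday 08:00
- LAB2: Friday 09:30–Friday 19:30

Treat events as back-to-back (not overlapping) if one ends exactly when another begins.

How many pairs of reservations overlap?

Sorted by start: LAB1, LAB2, LAB3, LAB4, LAB5, LAB7, LAB6, LAB8, LAB9.
LAB2 starts before LAB1 ends → LAB1 and LAB2 overlap.
LAB3 starts after LAB1 ends, so nothing later overlaps LAB1 either.
LAB3 starts after LAB2 ends, so nothing later overlaps LAB2 either.
LAB4 starts after LAB3 ends, so nothing later overlaps LAB3 either.
LAB5 starts before LAB4 ends → LAB4 and LAB5 overlap.
LAB7 starts before LAB4 ends → LAB4 and LAB7 overlap.
LAB6 starts after LAB4 ends, so nothing later overlaps LAB4 either.
LAB7 starts before LAB5 ends → LAB5 and LAB7 overlap.
LAB6 starts after LAB5 ends, so nothing later overlaps LAB5 either.
LAB6 starts before LAB7 ends → LAB7 and LAB6 overlap.
LAB8 starts exactly when LAB7 ends (back-to-back, no overlap), so nothing later overlaps LAB7 either.
LAB8 starts before LAB6 ends → LAB6 and LAB8 overlap.
LAB9 starts before LAB6 ends → LAB6 and LAB9 overlap.
LAB9 starts exactly when LAB8 ends (back-to-back, no overlap).
Overlapping pairs: LAB1 & LAB2, LAB4 & LAB5, LAB4 & LAB7, LAB5 & LAB7, LAB6 & LAB7, LAB6 & LAB8, LAB6 & LAB9 — 7 in total.

7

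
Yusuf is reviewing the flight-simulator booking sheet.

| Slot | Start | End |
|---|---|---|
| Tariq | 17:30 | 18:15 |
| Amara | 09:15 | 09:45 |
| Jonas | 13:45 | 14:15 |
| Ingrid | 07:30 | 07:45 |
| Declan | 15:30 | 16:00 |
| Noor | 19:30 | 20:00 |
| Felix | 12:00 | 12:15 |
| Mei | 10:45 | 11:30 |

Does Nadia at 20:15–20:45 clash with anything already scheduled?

Ingrid: ends 07:45 at or before Nadia starts 20:15 → clear.
Amara: ends 09:45 at or before Nadia starts 20:15 → clear.
Mei: ends 11:30 at or before Nadia starts 20:15 → clear.
Felix: ends 12:15 at or before Nadia starts 20:15 → clear.
Jonas: ends 14:15 at or before Nadia starts 20:15 → clear.
Declan: ends 16:00 at or before Nadia starts 20:15 → clear.
Tariq: ends 18:15 at or before Nadia starts 20:15 → clear.
Noor: ends 20:00 at or before Nadia starts 20:15 → clear.

No — it doesn't clash with anything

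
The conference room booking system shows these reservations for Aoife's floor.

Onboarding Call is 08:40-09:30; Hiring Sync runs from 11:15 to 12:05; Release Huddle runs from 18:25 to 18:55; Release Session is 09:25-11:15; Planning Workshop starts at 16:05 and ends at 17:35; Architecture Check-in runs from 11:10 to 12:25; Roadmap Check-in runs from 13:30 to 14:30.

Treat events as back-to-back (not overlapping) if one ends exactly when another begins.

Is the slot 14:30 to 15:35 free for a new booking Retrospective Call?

Yes — the slot is free

Onboarding Call: ends 09:30 at or before Retrospective Call starts 14:30 → clear.
Release Session: ends 11:15 at or before Retrospective Call starts 14:30 → clear.
Architecture Check-in: ends 12:25 at or before Retrospective Call starts 14:30 → clear.
Hiring Sync: ends 12:05 at or before Retrospective Call starts 14:30 → clear.
Roadmap Check-in: ends 14:30 at or before Retrospective Call starts 14:30 → clear.
Planning Workshop: starts 16:05 at or after Retrospective Call ends 15:35 → clear.
Release Huddle: starts 18:25 at or after Retrospective Call ends 15:35 → clear.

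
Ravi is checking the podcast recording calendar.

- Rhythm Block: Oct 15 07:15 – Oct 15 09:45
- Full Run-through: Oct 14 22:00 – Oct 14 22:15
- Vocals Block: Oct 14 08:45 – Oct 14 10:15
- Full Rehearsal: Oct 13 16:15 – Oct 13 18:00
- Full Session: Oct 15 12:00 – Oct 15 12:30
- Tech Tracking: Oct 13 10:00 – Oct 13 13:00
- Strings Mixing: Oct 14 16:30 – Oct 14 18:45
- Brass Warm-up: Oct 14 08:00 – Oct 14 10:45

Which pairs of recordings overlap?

Check each pair: they overlap iff neither finishes before the other starts.
Sorted by start: Tech Tracking, Full Rehearsal, Brass Warm-up, Vocals Block, Strings Mixing, Full Run-through, Rhythm Block, Full Session.
Full Rehearsal starts after Tech Tracking ends; Tech Tracking is clear from here.
Brass Warm-up starts after Full Rehearsal ends; Full Rehearsal is clear from here.
Vocals Block starts before Brass Warm-up ends → Brass Warm-up and Vocals Block overlap.
Strings Mixing starts after Brass Warm-up ends; Brass Warm-up is clear from here.
Strings Mixing starts after Vocals Block ends; Vocals Block is clear from here.
Full Run-through starts after Strings Mixing ends; Strings Mixing is clear from here.
Rhythm Block starts after Full Run-through ends; Full Run-through is clear from here.
Full Session starts after Rhythm Block ends.

Brass Warm-up & Vocals Block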